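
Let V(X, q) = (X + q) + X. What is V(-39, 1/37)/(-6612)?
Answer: 2885/244644 ≈ 0.011793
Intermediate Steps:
V(X, q) = q + 2*X
V(-39, 1/37)/(-6612) = (1/37 + 2*(-39))/(-6612) = (1/37 - 78)*(-1/6612) = -2885/37*(-1/6612) = 2885/244644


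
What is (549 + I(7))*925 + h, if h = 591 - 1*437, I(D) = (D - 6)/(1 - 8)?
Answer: 3554928/7 ≈ 5.0785e+5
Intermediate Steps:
I(D) = 6/7 - D/7 (I(D) = (-6 + D)/(-7) = (-6 + D)*(-⅐) = 6/7 - D/7)
h = 154 (h = 591 - 437 = 154)
(549 + I(7))*925 + h = (549 + (6/7 - ⅐*7))*925 + 154 = (549 + (6/7 - 1))*925 + 154 = (549 - ⅐)*925 + 154 = (3842/7)*925 + 154 = 3553850/7 + 154 = 3554928/7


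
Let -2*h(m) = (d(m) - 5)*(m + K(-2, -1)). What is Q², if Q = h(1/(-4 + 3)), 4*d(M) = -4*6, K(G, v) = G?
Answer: 1089/4 ≈ 272.25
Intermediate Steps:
d(M) = -6 (d(M) = (-4*6)/4 = (¼)*(-24) = -6)
h(m) = -11 + 11*m/2 (h(m) = -(-6 - 5)*(m - 2)/2 = -(-11)*(-2 + m)/2 = -(22 - 11*m)/2 = -11 + 11*m/2)
Q = -33/2 (Q = -11 + 11/(2*(-4 + 3)) = -11 + (11/2)/(-1) = -11 + (11/2)*(-1) = -11 - 11/2 = -33/2 ≈ -16.500)
Q² = (-33/2)² = 1089/4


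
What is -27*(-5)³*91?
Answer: 307125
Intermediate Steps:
-27*(-5)³*91 = -27*(-125)*91 = 3375*91 = 307125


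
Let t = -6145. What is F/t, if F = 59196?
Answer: -59196/6145 ≈ -9.6332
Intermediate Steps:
F/t = 59196/(-6145) = 59196*(-1/6145) = -59196/6145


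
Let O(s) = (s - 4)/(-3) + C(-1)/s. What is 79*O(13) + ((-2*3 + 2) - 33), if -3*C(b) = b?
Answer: -10607/39 ≈ -271.97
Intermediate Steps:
C(b) = -b/3
O(s) = 4/3 - s/3 + 1/(3*s) (O(s) = (s - 4)/(-3) + (-1/3*(-1))/s = (-4 + s)*(-1/3) + 1/(3*s) = (4/3 - s/3) + 1/(3*s) = 4/3 - s/3 + 1/(3*s))
79*O(13) + ((-2*3 + 2) - 33) = 79*((1/3)*(1 - 1*13*(-4 + 13))/13) + ((-2*3 + 2) - 33) = 79*((1/3)*(1/13)*(1 - 1*13*9)) + ((-6 + 2) - 33) = 79*((1/3)*(1/13)*(1 - 117)) + (-4 - 33) = 79*((1/3)*(1/13)*(-116)) - 37 = 79*(-116/39) - 37 = -9164/39 - 37 = -10607/39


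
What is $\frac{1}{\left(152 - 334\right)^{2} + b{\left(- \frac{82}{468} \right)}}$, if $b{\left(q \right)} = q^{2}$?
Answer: $\frac{54756}{1813739425} \approx 3.019 \cdot 10^{-5}$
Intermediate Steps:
$\frac{1}{\left(152 - 334\right)^{2} + b{\left(- \frac{82}{468} \right)}} = \frac{1}{\left(152 - 334\right)^{2} + \left(- \frac{82}{468}\right)^{2}} = \frac{1}{\left(-182\right)^{2} + \left(\left(-82\right) \frac{1}{468}\right)^{2}} = \frac{1}{33124 + \left(- \frac{41}{234}\right)^{2}} = \frac{1}{33124 + \frac{1681}{54756}} = \frac{1}{\frac{1813739425}{54756}} = \frac{54756}{1813739425}$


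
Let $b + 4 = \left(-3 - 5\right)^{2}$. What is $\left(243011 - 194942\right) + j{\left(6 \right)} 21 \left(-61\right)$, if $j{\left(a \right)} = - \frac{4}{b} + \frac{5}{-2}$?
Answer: $\frac{513569}{10} \approx 51357.0$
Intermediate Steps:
$b = 60$ ($b = -4 + \left(-3 - 5\right)^{2} = -4 + \left(-8\right)^{2} = -4 + 64 = 60$)
$j{\left(a \right)} = - \frac{77}{30}$ ($j{\left(a \right)} = - \frac{4}{60} + \frac{5}{-2} = \left(-4\right) \frac{1}{60} + 5 \left(- \frac{1}{2}\right) = - \frac{1}{15} - \frac{5}{2} = - \frac{77}{30}$)
$\left(243011 - 194942\right) + j{\left(6 \right)} 21 \left(-61\right) = \left(243011 - 194942\right) + \left(- \frac{77}{30}\right) 21 \left(-61\right) = 48069 - - \frac{32879}{10} = 48069 + \frac{32879}{10} = \frac{513569}{10}$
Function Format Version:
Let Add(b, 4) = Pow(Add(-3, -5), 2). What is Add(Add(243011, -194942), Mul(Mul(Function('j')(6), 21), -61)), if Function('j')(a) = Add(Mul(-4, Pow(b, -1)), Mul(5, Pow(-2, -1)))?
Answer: Rational(513569, 10) ≈ 51357.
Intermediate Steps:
b = 60 (b = Add(-4, Pow(Add(-3, -5), 2)) = Add(-4, Pow(-8, 2)) = Add(-4, 64) = 60)
Function('j')(a) = Rational(-77, 30) (Function('j')(a) = Add(Mul(-4, Pow(60, -1)), Mul(5, Pow(-2, -1))) = Add(Mul(-4, Rational(1, 60)), Mul(5, Rational(-1, 2))) = Add(Rational(-1, 15), Rational(-5, 2)) = Rational(-77, 30))
Add(Add(243011, -194942), Mul(Mul(Function('j')(6), 21), -61)) = Add(Add(243011, -194942), Mul(Mul(Rational(-77, 30), 21), -61)) = Add(48069, Mul(Rational(-539, 10), -61)) = Add(48069, Rational(32879, 10)) = Rational(513569, 10)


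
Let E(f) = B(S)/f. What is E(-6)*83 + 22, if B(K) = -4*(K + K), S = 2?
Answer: 730/3 ≈ 243.33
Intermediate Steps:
B(K) = -8*K
E(f) = -16/f (E(f) = (-8*2)/f = -16/f)
E(-6)*83 + 22 = -16/(-6)*83 + 22 = -16*(-⅙)*83 + 22 = (8/3)*83 + 22 = 664/3 + 22 = 730/3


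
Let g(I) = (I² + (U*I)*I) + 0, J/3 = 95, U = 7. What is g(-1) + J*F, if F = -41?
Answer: -11677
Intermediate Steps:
J = 285 (J = 3*95 = 285)
g(I) = 8*I² (g(I) = (I² + (7*I)*I) + 0 = (I² + 7*I²) + 0 = 8*I² + 0 = 8*I²)
g(-1) + J*F = 8*(-1)² + 285*(-41) = 8*1 - 11685 = 8 - 11685 = -11677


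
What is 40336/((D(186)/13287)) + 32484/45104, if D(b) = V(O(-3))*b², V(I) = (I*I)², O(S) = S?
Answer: 505505558219/2633205348 ≈ 191.97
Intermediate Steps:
V(I) = I⁴ (V(I) = (I²)² = I⁴)
D(b) = 81*b² (D(b) = (-3)⁴*b² = 81*b²)
40336/((D(186)/13287)) + 32484/45104 = 40336/(((81*186²)/13287)) + 32484/45104 = 40336/(((81*34596)*(1/13287))) + 32484*(1/45104) = 40336/((2802276*(1/13287))) + 8121/11276 = 40336/(934092/4429) + 8121/11276 = 40336*(4429/934092) + 8121/11276 = 44662036/233523 + 8121/11276 = 505505558219/2633205348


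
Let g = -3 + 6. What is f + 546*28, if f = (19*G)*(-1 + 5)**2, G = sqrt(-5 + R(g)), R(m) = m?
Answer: 15288 + 304*I*sqrt(2) ≈ 15288.0 + 429.92*I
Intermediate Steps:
g = 3
G = I*sqrt(2) (G = sqrt(-5 + 3) = sqrt(-2) = I*sqrt(2) ≈ 1.4142*I)
f = 304*I*sqrt(2) (f = (19*(I*sqrt(2)))*(-1 + 5)**2 = (19*I*sqrt(2))*4**2 = (19*I*sqrt(2))*16 = 304*I*sqrt(2) ≈ 429.92*I)
f + 546*28 = 304*I*sqrt(2) + 546*28 = 304*I*sqrt(2) + 15288 = 15288 + 304*I*sqrt(2)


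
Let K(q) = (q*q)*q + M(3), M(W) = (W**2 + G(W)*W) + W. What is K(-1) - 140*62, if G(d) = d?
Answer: -8660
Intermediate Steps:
M(W) = W + 2*W**2 (M(W) = (W**2 + W*W) + W = (W**2 + W**2) + W = 2*W**2 + W = W + 2*W**2)
K(q) = 21 + q**3 (K(q) = (q*q)*q + 3*(1 + 2*3) = q**2*q + 3*(1 + 6) = q**3 + 3*7 = q**3 + 21 = 21 + q**3)
K(-1) - 140*62 = (21 + (-1)**3) - 140*62 = (21 - 1) - 8680 = 20 - 8680 = -8660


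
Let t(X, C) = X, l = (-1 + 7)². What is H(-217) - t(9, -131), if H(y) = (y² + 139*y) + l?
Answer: 16953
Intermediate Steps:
l = 36 (l = 6² = 36)
H(y) = 36 + y² + 139*y (H(y) = (y² + 139*y) + 36 = 36 + y² + 139*y)
H(-217) - t(9, -131) = (36 + (-217)² + 139*(-217)) - 1*9 = (36 + 47089 - 30163) - 9 = 16962 - 9 = 16953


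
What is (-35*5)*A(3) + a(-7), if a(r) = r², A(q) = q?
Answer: -476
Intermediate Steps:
(-35*5)*A(3) + a(-7) = -35*5*3 + (-7)² = -175*3 + 49 = -525 + 49 = -476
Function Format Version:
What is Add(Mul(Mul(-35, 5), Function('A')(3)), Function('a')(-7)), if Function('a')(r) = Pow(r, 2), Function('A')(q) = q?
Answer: -476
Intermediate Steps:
Add(Mul(Mul(-35, 5), Function('A')(3)), Function('a')(-7)) = Add(Mul(Mul(-35, 5), 3), Pow(-7, 2)) = Add(Mul(-175, 3), 49) = Add(-525, 49) = -476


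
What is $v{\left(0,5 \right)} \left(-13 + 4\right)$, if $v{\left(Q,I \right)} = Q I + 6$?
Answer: $-54$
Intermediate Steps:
$v{\left(Q,I \right)} = 6 + I Q$ ($v{\left(Q,I \right)} = I Q + 6 = 6 + I Q$)
$v{\left(0,5 \right)} \left(-13 + 4\right) = \left(6 + 5 \cdot 0\right) \left(-13 + 4\right) = \left(6 + 0\right) \left(-9\right) = 6 \left(-9\right) = -54$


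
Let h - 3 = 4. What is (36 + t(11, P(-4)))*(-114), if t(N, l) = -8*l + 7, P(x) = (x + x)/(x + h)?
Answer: -7334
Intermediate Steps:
h = 7 (h = 3 + 4 = 7)
P(x) = 2*x/(7 + x) (P(x) = (x + x)/(x + 7) = (2*x)/(7 + x) = 2*x/(7 + x))
t(N, l) = 7 - 8*l
(36 + t(11, P(-4)))*(-114) = (36 + (7 - 16*(-4)/(7 - 4)))*(-114) = (36 + (7 - 16*(-4)/3))*(-114) = (36 + (7 - 8*(-8/3)))*(-114) = (36 + (7 + 64/3))*(-114) = (36 + 85/3)*(-114) = (193/3)*(-114) = -7334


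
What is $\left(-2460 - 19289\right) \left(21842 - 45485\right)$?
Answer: $514211607$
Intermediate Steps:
$\left(-2460 - 19289\right) \left(21842 - 45485\right) = \left(-21749\right) \left(-23643\right) = 514211607$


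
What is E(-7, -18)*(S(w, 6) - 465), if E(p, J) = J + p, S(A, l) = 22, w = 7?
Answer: 11075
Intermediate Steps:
E(-7, -18)*(S(w, 6) - 465) = (-18 - 7)*(22 - 465) = -25*(-443) = 11075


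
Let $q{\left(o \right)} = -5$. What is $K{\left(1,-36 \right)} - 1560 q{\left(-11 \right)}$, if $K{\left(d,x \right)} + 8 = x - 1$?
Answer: $7755$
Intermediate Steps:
$K{\left(d,x \right)} = -9 + x$ ($K{\left(d,x \right)} = -8 + \left(x - 1\right) = -8 + \left(-1 + x\right) = -9 + x$)
$K{\left(1,-36 \right)} - 1560 q{\left(-11 \right)} = \left(-9 - 36\right) - -7800 = -45 + 7800 = 7755$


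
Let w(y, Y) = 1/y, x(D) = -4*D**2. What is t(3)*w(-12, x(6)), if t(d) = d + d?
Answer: -1/2 ≈ -0.50000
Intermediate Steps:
t(d) = 2*d
t(3)*w(-12, x(6)) = (2*3)/(-12) = 6*(-1/12) = -1/2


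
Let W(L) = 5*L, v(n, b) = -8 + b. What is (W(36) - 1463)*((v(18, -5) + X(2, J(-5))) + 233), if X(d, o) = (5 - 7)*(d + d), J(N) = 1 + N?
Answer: -271996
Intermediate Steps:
X(d, o) = -4*d
(W(36) - 1463)*((v(18, -5) + X(2, J(-5))) + 233) = (5*36 - 1463)*(((-8 - 5) - 4*2) + 233) = (180 - 1463)*((-13 - 8) + 233) = -1283*(-21 + 233) = -1283*212 = -271996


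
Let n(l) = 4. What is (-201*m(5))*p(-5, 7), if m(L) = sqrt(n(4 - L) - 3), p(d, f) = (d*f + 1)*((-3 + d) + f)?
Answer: -6834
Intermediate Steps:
p(d, f) = (1 + d*f)*(-3 + d + f)
m(L) = 1 (m(L) = sqrt(4 - 3) = sqrt(1) = 1)
(-201*m(5))*p(-5, 7) = (-201*1)*(-3 - 5 + 7 - 5*7**2 + 7*(-5)**2 - 3*(-5)*7) = -201*(-3 - 5 + 7 - 5*49 + 7*25 + 105) = -201*(-3 - 5 + 7 - 245 + 175 + 105) = -201*34 = -6834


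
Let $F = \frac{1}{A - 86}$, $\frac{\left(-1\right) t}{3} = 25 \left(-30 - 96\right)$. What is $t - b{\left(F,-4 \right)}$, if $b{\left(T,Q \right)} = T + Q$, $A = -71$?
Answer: $\frac{1484279}{157} \approx 9454.0$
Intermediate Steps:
$t = 9450$ ($t = - 3 \cdot 25 \left(-30 - 96\right) = - 3 \cdot 25 \left(-126\right) = \left(-3\right) \left(-3150\right) = 9450$)
$F = - \frac{1}{157}$ ($F = \frac{1}{-71 - 86} = \frac{1}{-157} = - \frac{1}{157} \approx -0.0063694$)
$b{\left(T,Q \right)} = Q + T$
$t - b{\left(F,-4 \right)} = 9450 - \left(-4 - \frac{1}{157}\right) = 9450 - - \frac{629}{157} = 9450 + \frac{629}{157} = \frac{1484279}{157}$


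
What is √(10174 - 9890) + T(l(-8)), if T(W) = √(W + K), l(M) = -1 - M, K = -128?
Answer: 2*√71 + 11*I ≈ 16.852 + 11.0*I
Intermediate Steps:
T(W) = √(-128 + W) (T(W) = √(W - 128) = √(-128 + W))
√(10174 - 9890) + T(l(-8)) = √(10174 - 9890) + √(-128 + (-1 - 1*(-8))) = √284 + √(-128 + (-1 + 8)) = 2*√71 + √(-128 + 7) = 2*√71 + √(-121) = 2*√71 + 11*I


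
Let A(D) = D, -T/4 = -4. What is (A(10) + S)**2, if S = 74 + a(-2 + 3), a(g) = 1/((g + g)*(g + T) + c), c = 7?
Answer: 11868025/1681 ≈ 7060.1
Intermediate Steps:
T = 16 (T = -4*(-4) = 16)
a(g) = 1/(7 + 2*g*(16 + g)) (a(g) = 1/((g + g)*(g + 16) + 7) = 1/((2*g)*(16 + g) + 7) = 1/(2*g*(16 + g) + 7) = 1/(7 + 2*g*(16 + g)))
S = 3035/41 (S = 74 + 1/(7 + 2*(-2 + 3)**2 + 32*(-2 + 3)) = 74 + 1/(7 + 2*1**2 + 32*1) = 74 + 1/(7 + 2*1 + 32) = 74 + 1/(7 + 2 + 32) = 74 + 1/41 = 3035/41 ≈ 74.024)
(A(10) + S)**2 = (10 + 3035/41)**2 = (3445/41)**2 = 11868025/1681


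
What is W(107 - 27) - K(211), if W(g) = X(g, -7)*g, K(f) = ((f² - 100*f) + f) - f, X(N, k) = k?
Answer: -23981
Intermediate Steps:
K(f) = f² - 100*f (K(f) = (f² - 99*f) - f = f² - 100*f)
W(g) = -7*g
W(107 - 27) - K(211) = -7*(107 - 27) - 211*(-100 + 211) = -7*80 - 211*111 = -560 - 1*23421 = -560 - 23421 = -23981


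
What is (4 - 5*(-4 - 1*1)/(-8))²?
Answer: 49/64 ≈ 0.76563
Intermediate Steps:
(4 - 5*(-4 - 1*1)/(-8))² = (4 - 5*(-4 - 1)*(-1)/8)² = (4 - (-25)*(-1)/8)² = (4 - 5*5/8)² = (4 - 25/8)² = (7/8)² = 49/64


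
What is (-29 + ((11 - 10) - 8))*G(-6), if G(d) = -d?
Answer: -216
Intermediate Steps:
(-29 + ((11 - 10) - 8))*G(-6) = (-29 + ((11 - 10) - 8))*(-1*(-6)) = (-29 + (1 - 8))*6 = (-29 - 7)*6 = -36*6 = -216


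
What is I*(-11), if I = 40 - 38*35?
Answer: 14190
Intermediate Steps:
I = -1290 (I = 40 - 1330 = -1290)
I*(-11) = -1290*(-11) = 14190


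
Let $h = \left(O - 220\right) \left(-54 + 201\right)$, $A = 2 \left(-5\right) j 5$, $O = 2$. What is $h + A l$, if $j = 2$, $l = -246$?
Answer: $-7446$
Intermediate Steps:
$A = -100$ ($A = 2 \left(-5\right) 2 \cdot 5 = \left(-10\right) 2 \cdot 5 = \left(-20\right) 5 = -100$)
$h = -32046$ ($h = \left(2 - 220\right) \left(-54 + 201\right) = \left(-218\right) 147 = -32046$)
$h + A l = -32046 - -24600 = -32046 + 24600 = -7446$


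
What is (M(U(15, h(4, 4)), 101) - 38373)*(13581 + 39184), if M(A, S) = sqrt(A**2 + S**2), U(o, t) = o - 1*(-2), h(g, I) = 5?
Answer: -2024751345 + 52765*sqrt(10490) ≈ -2.0193e+9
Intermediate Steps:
U(o, t) = 2 + o (U(o, t) = o + 2 = 2 + o)
(M(U(15, h(4, 4)), 101) - 38373)*(13581 + 39184) = (sqrt((2 + 15)**2 + 101**2) - 38373)*(13581 + 39184) = (sqrt(17**2 + 10201) - 38373)*52765 = (sqrt(289 + 10201) - 38373)*52765 = (sqrt(10490) - 38373)*52765 = (-38373 + sqrt(10490))*52765 = -2024751345 + 52765*sqrt(10490)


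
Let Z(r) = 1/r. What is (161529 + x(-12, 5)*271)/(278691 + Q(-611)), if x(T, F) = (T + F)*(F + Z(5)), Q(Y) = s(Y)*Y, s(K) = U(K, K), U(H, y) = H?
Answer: 758323/3260060 ≈ 0.23261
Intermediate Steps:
s(K) = K
Q(Y) = Y² (Q(Y) = Y*Y = Y²)
x(T, F) = (⅕ + F)*(F + T) (x(T, F) = (T + F)*(F + 1/5) = (F + T)*(F + ⅕) = (F + T)*(⅕ + F) = (⅕ + F)*(F + T))
(161529 + x(-12, 5)*271)/(278691 + Q(-611)) = (161529 + (5² + (⅕)*5 + (⅕)*(-12) + 5*(-12))*271)/(278691 + (-611)²) = (161529 + (25 + 1 - 12/5 - 60)*271)/(278691 + 373321) = (161529 - 182/5*271)/652012 = (161529 - 49322/5)*(1/652012) = (758323/5)*(1/652012) = 758323/3260060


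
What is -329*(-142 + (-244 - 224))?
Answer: 200690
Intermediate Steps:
-329*(-142 + (-244 - 224)) = -329*(-142 - 468) = -329*(-610) = 200690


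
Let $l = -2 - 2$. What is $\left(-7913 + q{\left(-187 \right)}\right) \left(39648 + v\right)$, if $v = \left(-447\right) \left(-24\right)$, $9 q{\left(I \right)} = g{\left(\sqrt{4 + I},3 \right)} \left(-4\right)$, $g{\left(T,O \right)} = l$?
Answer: $- \frac{1195607192}{3} \approx -3.9854 \cdot 10^{8}$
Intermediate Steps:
$l = -4$ ($l = -2 - 2 = -4$)
$g{\left(T,O \right)} = -4$
$q{\left(I \right)} = \frac{16}{9}$ ($q{\left(I \right)} = \frac{\left(-4\right) \left(-4\right)}{9} = \frac{1}{9} \cdot 16 = \frac{16}{9}$)
$v = 10728$
$\left(-7913 + q{\left(-187 \right)}\right) \left(39648 + v\right) = \left(-7913 + \frac{16}{9}\right) \left(39648 + 10728\right) = \left(- \frac{71201}{9}\right) 50376 = - \frac{1195607192}{3}$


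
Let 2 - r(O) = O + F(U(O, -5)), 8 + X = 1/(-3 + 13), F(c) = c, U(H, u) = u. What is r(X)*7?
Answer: 1043/10 ≈ 104.30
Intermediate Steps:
X = -79/10 (X = -8 + 1/(-3 + 13) = -8 + 1/10 = -8 + ⅒ = -79/10 ≈ -7.9000)
r(O) = 7 - O (r(O) = 2 - (O - 5) = 2 - (-5 + O) = 2 + (5 - O) = 7 - O)
r(X)*7 = (7 - 1*(-79/10))*7 = (7 + 79/10)*7 = (149/10)*7 = 1043/10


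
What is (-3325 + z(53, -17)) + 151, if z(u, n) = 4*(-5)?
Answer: -3194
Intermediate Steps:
z(u, n) = -20
(-3325 + z(53, -17)) + 151 = (-3325 - 20) + 151 = -3345 + 151 = -3194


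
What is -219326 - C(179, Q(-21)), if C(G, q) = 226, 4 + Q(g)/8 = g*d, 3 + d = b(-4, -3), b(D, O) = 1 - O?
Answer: -219552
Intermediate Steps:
d = 1 (d = -3 + (1 - 1*(-3)) = -3 + (1 + 3) = -3 + 4 = 1)
Q(g) = -32 + 8*g (Q(g) = -32 + 8*(g*1) = -32 + 8*g)
-219326 - C(179, Q(-21)) = -219326 - 1*226 = -219326 - 226 = -219552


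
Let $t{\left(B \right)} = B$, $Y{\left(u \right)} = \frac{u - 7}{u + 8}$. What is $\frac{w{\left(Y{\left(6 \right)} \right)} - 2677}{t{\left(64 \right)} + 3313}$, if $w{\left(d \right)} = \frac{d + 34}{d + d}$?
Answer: $- \frac{5829}{6754} \approx -0.86304$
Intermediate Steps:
$Y{\left(u \right)} = \frac{-7 + u}{8 + u}$
$w{\left(d \right)} = \frac{34 + d}{2 d}$
$\frac{w{\left(Y{\left(6 \right)} \right)} - 2677}{t{\left(64 \right)} + 3313} = \frac{\frac{34 + \frac{-7 + 6}{8 + 6}}{2 \frac{-7 + 6}{8 + 6}} - 2677}{64 + 3313} = \frac{\frac{34 + \frac{1}{14} \left(-1\right)}{2 \cdot \frac{1}{14} \left(-1\right)} - 2677}{3377} = \left(\frac{34 + \frac{1}{14} \left(-1\right)}{2 \cdot \frac{1}{14} \left(-1\right)} - 2677\right) \frac{1}{3377} = \left(\frac{34 - \frac{1}{14}}{2 \left(- \frac{1}{14}\right)} - 2677\right) \frac{1}{3377} = \left(\frac{1}{2} \left(-14\right) \frac{475}{14} - 2677\right) \frac{1}{3377} = \left(- \frac{475}{2} - 2677\right) \frac{1}{3377} = \left(- \frac{5829}{2}\right) \frac{1}{3377} = - \frac{5829}{6754}$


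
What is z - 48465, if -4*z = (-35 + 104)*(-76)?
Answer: -47154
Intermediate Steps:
z = 1311 (z = -(-35 + 104)*(-76)/4 = -69*(-76)/4 = -1/4*(-5244) = 1311)
z - 48465 = 1311 - 48465 = -47154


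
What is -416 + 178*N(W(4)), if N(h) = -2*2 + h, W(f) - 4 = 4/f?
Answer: -238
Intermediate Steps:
W(f) = 4 + 4/f
N(h) = -4 + h
-416 + 178*N(W(4)) = -416 + 178*(-4 + (4 + 4/4)) = -416 + 178*(-4 + (4 + 4*(1/4))) = -416 + 178*(-4 + (4 + 1)) = -416 + 178*(-4 + 5) = -416 + 178*1 = -416 + 178 = -238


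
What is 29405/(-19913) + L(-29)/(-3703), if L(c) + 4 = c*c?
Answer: -125553896/73737839 ≈ -1.7027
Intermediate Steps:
L(c) = -4 + c² (L(c) = -4 + c*c = -4 + c²)
29405/(-19913) + L(-29)/(-3703) = 29405/(-19913) + (-4 + (-29)²)/(-3703) = 29405*(-1/19913) + (-4 + 841)*(-1/3703) = -29405/19913 + 837*(-1/3703) = -29405/19913 - 837/3703 = -125553896/73737839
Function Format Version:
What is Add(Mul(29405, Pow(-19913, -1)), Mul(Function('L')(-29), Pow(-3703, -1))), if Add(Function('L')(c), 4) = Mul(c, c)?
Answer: Rational(-125553896, 73737839) ≈ -1.7027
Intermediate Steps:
Function('L')(c) = Add(-4, Pow(c, 2)) (Function('L')(c) = Add(-4, Mul(c, c)) = Add(-4, Pow(c, 2)))
Add(Mul(29405, Pow(-19913, -1)), Mul(Function('L')(-29), Pow(-3703, -1))) = Add(Mul(29405, Pow(-19913, -1)), Mul(Add(-4, Pow(-29, 2)), Pow(-3703, -1))) = Add(Mul(29405, Rational(-1, 19913)), Mul(Add(-4, 841), Rational(-1, 3703))) = Add(Rational(-29405, 19913), Mul(837, Rational(-1, 3703))) = Add(Rational(-29405, 19913), Rational(-837, 3703)) = Rational(-125553896, 73737839)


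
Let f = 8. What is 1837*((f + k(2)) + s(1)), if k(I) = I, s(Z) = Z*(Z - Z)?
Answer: 18370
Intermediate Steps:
s(Z) = 0 (s(Z) = Z*0 = 0)
1837*((f + k(2)) + s(1)) = 1837*((8 + 2) + 0) = 1837*(10 + 0) = 1837*10 = 18370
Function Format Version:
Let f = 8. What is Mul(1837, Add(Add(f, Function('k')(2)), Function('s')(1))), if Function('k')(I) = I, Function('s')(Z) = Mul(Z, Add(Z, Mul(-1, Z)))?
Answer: 18370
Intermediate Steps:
Function('s')(Z) = 0 (Function('s')(Z) = Mul(Z, 0) = 0)
Mul(1837, Add(Add(f, Function('k')(2)), Function('s')(1))) = Mul(1837, Add(Add(8, 2), 0)) = Mul(1837, Add(10, 0)) = Mul(1837, 10) = 18370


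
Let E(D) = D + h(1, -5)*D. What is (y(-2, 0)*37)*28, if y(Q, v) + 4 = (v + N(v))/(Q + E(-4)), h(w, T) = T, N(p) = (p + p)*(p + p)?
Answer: -4144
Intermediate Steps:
N(p) = 4*p² (N(p) = (2*p)*(2*p) = 4*p²)
E(D) = -4*D (E(D) = D - 5*D = -4*D)
y(Q, v) = -4 + (v + 4*v²)/(16 + Q) (y(Q, v) = -4 + (v + 4*v²)/(Q - 4*(-4)) = -4 + (v + 4*v²)/(Q + 16) = -4 + (v + 4*v²)/(16 + Q))
(y(-2, 0)*37)*28 = (((-64 + 0 - 4*(-2) + 4*0²)/(16 - 2))*37)*28 = (((-64 + 0 + 8 + 4*0)/14)*37)*28 = (((-64 + 0 + 8 + 0)/14)*37)*28 = (((1/14)*(-56))*37)*28 = -4*37*28 = -148*28 = -4144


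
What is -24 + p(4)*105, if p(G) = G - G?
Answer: -24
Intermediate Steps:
p(G) = 0
-24 + p(4)*105 = -24 + 0*105 = -24 + 0 = -24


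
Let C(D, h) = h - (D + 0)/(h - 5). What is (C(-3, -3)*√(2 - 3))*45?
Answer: -1215*I/8 ≈ -151.88*I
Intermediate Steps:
C(D, h) = h - D/(-5 + h)
(C(-3, -3)*√(2 - 3))*45 = ((((-3)² - 1*(-3) - 5*(-3))/(-5 - 3))*√(2 - 3))*45 = (((9 + 3 + 15)/(-8))*√(-1))*45 = ((-⅛*27)*I)*45 = -27*I/8*45 = -1215*I/8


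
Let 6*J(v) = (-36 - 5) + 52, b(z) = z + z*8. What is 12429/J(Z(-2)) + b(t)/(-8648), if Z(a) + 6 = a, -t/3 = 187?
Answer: 644971491/95128 ≈ 6780.0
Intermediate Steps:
t = -561 (t = -3*187 = -561)
b(z) = 9*z (b(z) = z + 8*z = 9*z)
Z(a) = -6 + a
J(v) = 11/6 (J(v) = ((-36 - 5) + 52)/6 = (-41 + 52)/6 = (1/6)*11 = 11/6)
12429/J(Z(-2)) + b(t)/(-8648) = 12429/(11/6) + (9*(-561))/(-8648) = 12429*(6/11) - 5049*(-1/8648) = 74574/11 + 5049/8648 = 644971491/95128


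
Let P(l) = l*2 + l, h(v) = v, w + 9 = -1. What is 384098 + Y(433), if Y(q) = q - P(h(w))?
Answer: 384561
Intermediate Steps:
w = -10 (w = -9 - 1 = -10)
P(l) = 3*l (P(l) = 2*l + l = 3*l)
Y(q) = 30 + q (Y(q) = q - 3*(-10) = q - 1*(-30) = q + 30 = 30 + q)
384098 + Y(433) = 384098 + (30 + 433) = 384098 + 463 = 384561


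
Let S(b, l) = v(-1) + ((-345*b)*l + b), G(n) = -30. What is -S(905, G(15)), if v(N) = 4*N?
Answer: -9367651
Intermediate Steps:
S(b, l) = -4 + b - 345*b*l (S(b, l) = 4*(-1) + ((-345*b)*l + b) = -4 + (-345*b*l + b) = -4 + (b - 345*b*l) = -4 + b - 345*b*l)
-S(905, G(15)) = -(-4 + 905 - 345*905*(-30)) = -(-4 + 905 + 9366750) = -1*9367651 = -9367651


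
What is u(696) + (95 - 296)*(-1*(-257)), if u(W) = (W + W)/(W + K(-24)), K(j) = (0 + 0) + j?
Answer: -723169/14 ≈ -51655.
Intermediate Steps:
K(j) = j (K(j) = 0 + j = j)
u(W) = 2*W/(-24 + W) (u(W) = (W + W)/(W - 24) = (2*W)/(-24 + W) = 2*W/(-24 + W))
u(696) + (95 - 296)*(-1*(-257)) = 2*696/(-24 + 696) + (95 - 296)*(-1*(-257)) = 2*696/672 - 201*257 = 2*696*(1/672) - 51657 = 29/14 - 51657 = -723169/14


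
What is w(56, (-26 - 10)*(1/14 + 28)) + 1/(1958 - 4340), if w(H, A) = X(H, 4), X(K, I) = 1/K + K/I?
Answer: 934907/66696 ≈ 14.017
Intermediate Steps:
X(K, I) = 1/K + K/I
w(H, A) = 1/H + H/4
w(56, (-26 - 10)*(1/14 + 28)) + 1/(1958 - 4340) = (1/56 + (¼)*56) + 1/(1958 - 4340) = (1/56 + 14) + 1/(-2382) = 785/56 - 1/2382 = 934907/66696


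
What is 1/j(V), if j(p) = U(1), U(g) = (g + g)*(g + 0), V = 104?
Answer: ½ ≈ 0.50000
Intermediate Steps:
U(g) = 2*g² (U(g) = (2*g)*g = 2*g²)
j(p) = 2 (j(p) = 2*1² = 2*1 = 2)
1/j(V) = 1/2 = ½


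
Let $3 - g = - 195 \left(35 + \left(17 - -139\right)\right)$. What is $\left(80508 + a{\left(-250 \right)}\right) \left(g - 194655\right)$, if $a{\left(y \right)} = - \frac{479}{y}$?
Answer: $- \frac{3168206086953}{250} \approx -1.2673 \cdot 10^{10}$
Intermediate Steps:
$g = 37248$ ($g = 3 - - 195 \left(35 + \left(17 - -139\right)\right) = 3 - - 195 \left(35 + \left(17 + 139\right)\right) = 3 - - 195 \left(35 + 156\right) = 3 - \left(-195\right) 191 = 3 - -37245 = 3 + 37245 = 37248$)
$\left(80508 + a{\left(-250 \right)}\right) \left(g - 194655\right) = \left(80508 - \frac{479}{-250}\right) \left(37248 - 194655\right) = \left(80508 - - \frac{479}{250}\right) \left(-157407\right) = \left(80508 + \frac{479}{250}\right) \left(-157407\right) = \frac{20127479}{250} \left(-157407\right) = - \frac{3168206086953}{250}$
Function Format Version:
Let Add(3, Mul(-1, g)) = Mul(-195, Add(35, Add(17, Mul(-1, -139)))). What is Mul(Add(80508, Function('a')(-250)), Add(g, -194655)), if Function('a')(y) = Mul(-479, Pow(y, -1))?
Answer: Rational(-3168206086953, 250) ≈ -1.2673e+10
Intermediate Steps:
g = 37248 (g = Add(3, Mul(-1, Mul(-195, Add(35, Add(17, Mul(-1, -139)))))) = Add(3, Mul(-1, Mul(-195, Add(35, Add(17, 139))))) = Add(3, Mul(-1, Mul(-195, Add(35, 156)))) = Add(3, Mul(-1, Mul(-195, 191))) = Add(3, Mul(-1, -37245)) = Add(3, 37245) = 37248)
Mul(Add(80508, Function('a')(-250)), Add(g, -194655)) = Mul(Add(80508, Mul(-479, Pow(-250, -1))), Add(37248, -194655)) = Mul(Add(80508, Mul(-479, Rational(-1, 250))), -157407) = Mul(Add(80508, Rational(479, 250)), -157407) = Mul(Rational(20127479, 250), -157407) = Rational(-3168206086953, 250)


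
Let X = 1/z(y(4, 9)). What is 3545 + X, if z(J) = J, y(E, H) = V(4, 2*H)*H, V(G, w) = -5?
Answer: 159524/45 ≈ 3545.0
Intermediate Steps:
y(E, H) = -5*H
X = -1/45 (X = 1/(-5*9) = 1/(-45) = -1/45 ≈ -0.022222)
3545 + X = 3545 - 1/45 = 159524/45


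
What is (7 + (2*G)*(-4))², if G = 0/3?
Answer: 49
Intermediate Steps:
G = 0 (G = 0*(⅓) = 0)
(7 + (2*G)*(-4))² = (7 + (2*0)*(-4))² = (7 + 0*(-4))² = (7 + 0)² = 7² = 49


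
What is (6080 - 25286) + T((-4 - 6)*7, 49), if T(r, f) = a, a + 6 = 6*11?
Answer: -19146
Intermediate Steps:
a = 60 (a = -6 + 6*11 = -6 + 66 = 60)
T(r, f) = 60
(6080 - 25286) + T((-4 - 6)*7, 49) = (6080 - 25286) + 60 = -19206 + 60 = -19146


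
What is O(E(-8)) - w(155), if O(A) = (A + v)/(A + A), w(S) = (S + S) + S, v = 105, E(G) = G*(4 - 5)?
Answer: -7327/16 ≈ -457.94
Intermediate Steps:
E(G) = -G (E(G) = G*(-1) = -G)
w(S) = 3*S (w(S) = 2*S + S = 3*S)
O(A) = (105 + A)/(2*A) (O(A) = (A + 105)/(A + A) = (105 + A)/((2*A)) = (105 + A)*(1/(2*A)) = (105 + A)/(2*A))
O(E(-8)) - w(155) = (105 - 1*(-8))/(2*((-1*(-8)))) - 3*155 = (1/2)*(105 + 8)/8 - 1*465 = (1/2)*(1/8)*113 - 465 = 113/16 - 465 = -7327/16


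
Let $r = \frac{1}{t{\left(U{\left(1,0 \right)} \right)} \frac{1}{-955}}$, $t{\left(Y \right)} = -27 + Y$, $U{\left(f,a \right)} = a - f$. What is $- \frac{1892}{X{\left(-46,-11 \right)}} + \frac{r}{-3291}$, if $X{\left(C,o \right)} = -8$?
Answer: $\frac{21792047}{92148} \approx 236.49$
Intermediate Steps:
$r = \frac{955}{28}$ ($r = \frac{1}{\left(-27 + \left(0 - 1\right)\right) \frac{1}{-955}} = \frac{1}{\left(-27 + \left(0 - 1\right)\right) \left(- \frac{1}{955}\right)} = \frac{1}{\left(-27 - 1\right) \left(- \frac{1}{955}\right)} = \frac{1}{\left(-28\right) \left(- \frac{1}{955}\right)} = \frac{1}{\frac{28}{955}} = \frac{955}{28} \approx 34.107$)
$- \frac{1892}{X{\left(-46,-11 \right)}} + \frac{r}{-3291} = - \frac{1892}{-8} + \frac{955}{28 \left(-3291\right)} = \left(-1892\right) \left(- \frac{1}{8}\right) + \frac{955}{28} \left(- \frac{1}{3291}\right) = \frac{473}{2} - \frac{955}{92148} = \frac{21792047}{92148}$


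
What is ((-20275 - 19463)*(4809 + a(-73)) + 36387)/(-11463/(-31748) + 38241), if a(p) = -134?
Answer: -1965611415908/404695577 ≈ -4857.0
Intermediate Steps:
((-20275 - 19463)*(4809 + a(-73)) + 36387)/(-11463/(-31748) + 38241) = ((-20275 - 19463)*(4809 - 134) + 36387)/(-11463/(-31748) + 38241) = (-39738*4675 + 36387)/(-11463*(-1/31748) + 38241) = (-185775150 + 36387)/(11463/31748 + 38241) = -185738763/1214086731/31748 = -185738763*31748/1214086731 = -1965611415908/404695577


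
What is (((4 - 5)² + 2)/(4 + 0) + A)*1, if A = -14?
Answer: -53/4 ≈ -13.250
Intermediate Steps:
(((4 - 5)² + 2)/(4 + 0) + A)*1 = (((4 - 5)² + 2)/(4 + 0) - 14)*1 = (((-1)² + 2)/4 - 14)*1 = ((1 + 2)/4 - 14)*1 = ((¼)*3 - 14)*1 = (¾ - 14)*1 = -53/4*1 = -53/4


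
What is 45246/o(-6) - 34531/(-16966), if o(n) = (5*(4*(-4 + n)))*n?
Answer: 67423403/1696600 ≈ 39.740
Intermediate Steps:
o(n) = n*(-80 + 20*n) (o(n) = (5*(-16 + 4*n))*n = (-80 + 20*n)*n = n*(-80 + 20*n))
45246/o(-6) - 34531/(-16966) = 45246/((20*(-6)*(-4 - 6))) - 34531/(-16966) = 45246/((20*(-6)*(-10))) - 34531*(-1/16966) = 45246/1200 + 34531/16966 = 45246*(1/1200) + 34531/16966 = 7541/200 + 34531/16966 = 67423403/1696600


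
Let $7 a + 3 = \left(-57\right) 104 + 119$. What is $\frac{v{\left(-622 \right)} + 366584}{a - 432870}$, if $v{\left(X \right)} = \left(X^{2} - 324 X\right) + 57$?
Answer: $- \frac{6685371}{3035902} \approx -2.2021$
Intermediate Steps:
$v{\left(X \right)} = 57 + X^{2} - 324 X$
$a = - \frac{5812}{7}$ ($a = - \frac{3}{7} + \frac{\left(-57\right) 104 + 119}{7} = - \frac{3}{7} + \frac{-5928 + 119}{7} = - \frac{3}{7} + \frac{1}{7} \left(-5809\right) = - \frac{3}{7} - \frac{5809}{7} = - \frac{5812}{7} \approx -830.29$)
$\frac{v{\left(-622 \right)} + 366584}{a - 432870} = \frac{\left(57 + \left(-622\right)^{2} - -201528\right) + 366584}{- \frac{5812}{7} - 432870} = \frac{\left(57 + 386884 + 201528\right) + 366584}{- \frac{3035902}{7}} = \left(588469 + 366584\right) \left(- \frac{7}{3035902}\right) = 955053 \left(- \frac{7}{3035902}\right) = - \frac{6685371}{3035902}$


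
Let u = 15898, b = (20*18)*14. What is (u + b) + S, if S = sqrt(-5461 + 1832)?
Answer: 20938 + I*sqrt(3629) ≈ 20938.0 + 60.241*I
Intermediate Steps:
S = I*sqrt(3629) (S = sqrt(-3629) = I*sqrt(3629) ≈ 60.241*I)
b = 5040 (b = 360*14 = 5040)
(u + b) + S = (15898 + 5040) + I*sqrt(3629) = 20938 + I*sqrt(3629)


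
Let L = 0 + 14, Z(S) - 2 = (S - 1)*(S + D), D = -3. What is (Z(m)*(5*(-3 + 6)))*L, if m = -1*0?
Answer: 1050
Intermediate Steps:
m = 0
Z(S) = 2 + (-1 + S)*(-3 + S) (Z(S) = 2 + (S - 1)*(S - 3) = 2 + (-1 + S)*(-3 + S))
L = 14
(Z(m)*(5*(-3 + 6)))*L = ((5 + 0² - 4*0)*(5*(-3 + 6)))*14 = ((5 + 0 + 0)*(5*3))*14 = (5*15)*14 = 75*14 = 1050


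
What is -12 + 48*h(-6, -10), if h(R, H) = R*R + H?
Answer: 1236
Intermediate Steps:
h(R, H) = H + R**2 (h(R, H) = R**2 + H = H + R**2)
-12 + 48*h(-6, -10) = -12 + 48*(-10 + (-6)**2) = -12 + 48*(-10 + 36) = -12 + 48*26 = -12 + 1248 = 1236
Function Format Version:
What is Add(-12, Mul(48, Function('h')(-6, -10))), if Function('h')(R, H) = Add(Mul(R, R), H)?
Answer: 1236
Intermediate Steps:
Function('h')(R, H) = Add(H, Pow(R, 2)) (Function('h')(R, H) = Add(Pow(R, 2), H) = Add(H, Pow(R, 2)))
Add(-12, Mul(48, Function('h')(-6, -10))) = Add(-12, Mul(48, Add(-10, Pow(-6, 2)))) = Add(-12, Mul(48, Add(-10, 36))) = Add(-12, Mul(48, 26)) = Add(-12, 1248) = 1236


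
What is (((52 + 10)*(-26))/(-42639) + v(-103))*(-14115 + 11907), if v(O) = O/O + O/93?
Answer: 67828288/440603 ≈ 153.94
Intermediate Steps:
v(O) = 1 + O/93 (v(O) = 1 + O*(1/93) = 1 + O/93)
(((52 + 10)*(-26))/(-42639) + v(-103))*(-14115 + 11907) = (((52 + 10)*(-26))/(-42639) + (1 + (1/93)*(-103)))*(-14115 + 11907) = ((62*(-26))*(-1/42639) + (1 - 103/93))*(-2208) = (-1612*(-1/42639) - 10/93)*(-2208) = (1612/42639 - 10/93)*(-2208) = -92158/1321809*(-2208) = 67828288/440603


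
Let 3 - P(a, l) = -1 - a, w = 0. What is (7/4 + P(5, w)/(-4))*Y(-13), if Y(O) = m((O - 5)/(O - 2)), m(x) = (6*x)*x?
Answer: -108/25 ≈ -4.3200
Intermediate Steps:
P(a, l) = 4 + a (P(a, l) = 3 - (-1 - a) = 3 + (1 + a) = 4 + a)
m(x) = 6*x**2
Y(O) = 6*(-5 + O)**2/(-2 + O)**2 (Y(O) = 6*((O - 5)/(O - 2))**2 = 6*((-5 + O)/(-2 + O))**2 = 6*((-5 + O)**2/(-2 + O)**2) = 6*(-5 + O)**2/(-2 + O)**2)
(7/4 + P(5, w)/(-4))*Y(-13) = (7/4 + (4 + 5)/(-4))*(6*(-5 - 13)**2/(-2 - 13)**2) = (7*(1/4) + 9*(-1/4))*(6*(-18)**2/(-15)**2) = (7/4 - 9/4)*(6*324*(1/225)) = -1/2*216/25 = -108/25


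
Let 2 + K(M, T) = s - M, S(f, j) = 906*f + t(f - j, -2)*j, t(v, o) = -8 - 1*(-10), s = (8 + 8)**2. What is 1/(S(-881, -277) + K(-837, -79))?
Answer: -1/797649 ≈ -1.2537e-6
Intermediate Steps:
s = 256 (s = 16**2 = 256)
t(v, o) = 2 (t(v, o) = -8 + 10 = 2)
S(f, j) = 2*j + 906*f (S(f, j) = 906*f + 2*j = 2*j + 906*f)
K(M, T) = 254 - M (K(M, T) = -2 + (256 - M) = 254 - M)
1/(S(-881, -277) + K(-837, -79)) = 1/((2*(-277) + 906*(-881)) + (254 - 1*(-837))) = 1/((-554 - 798186) + (254 + 837)) = 1/(-798740 + 1091) = 1/(-797649) = -1/797649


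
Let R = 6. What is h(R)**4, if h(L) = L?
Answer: 1296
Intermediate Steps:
h(R)**4 = 6**4 = 1296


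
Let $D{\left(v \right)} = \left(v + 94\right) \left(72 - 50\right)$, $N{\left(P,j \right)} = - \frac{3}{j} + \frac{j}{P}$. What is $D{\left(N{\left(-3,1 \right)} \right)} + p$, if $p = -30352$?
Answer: $- \frac{85072}{3} \approx -28357.0$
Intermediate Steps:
$D{\left(v \right)} = 2068 + 22 v$ ($D{\left(v \right)} = \left(94 + v\right) 22 = 2068 + 22 v$)
$D{\left(N{\left(-3,1 \right)} \right)} + p = \left(2068 + 22 \left(- \frac{3}{1} + 1 \frac{1}{-3}\right)\right) - 30352 = \left(2068 + 22 \left(\left(-3\right) 1 + 1 \left(- \frac{1}{3}\right)\right)\right) - 30352 = \left(2068 + 22 \left(-3 - \frac{1}{3}\right)\right) - 30352 = \left(2068 + 22 \left(- \frac{10}{3}\right)\right) - 30352 = \left(2068 - \frac{220}{3}\right) - 30352 = \frac{5984}{3} - 30352 = - \frac{85072}{3}$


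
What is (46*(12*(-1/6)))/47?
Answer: -92/47 ≈ -1.9574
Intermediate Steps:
(46*(12*(-1/6)))/47 = (46*(12*(-1*⅙)))*(1/47) = (46*(12*(-⅙)))*(1/47) = (46*(-2))*(1/47) = -92*1/47 = -92/47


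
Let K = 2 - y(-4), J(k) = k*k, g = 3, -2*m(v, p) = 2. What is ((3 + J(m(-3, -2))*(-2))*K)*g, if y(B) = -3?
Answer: 15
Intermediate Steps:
m(v, p) = -1 (m(v, p) = -1/2*2 = -1)
J(k) = k**2
K = 5 (K = 2 - 1*(-3) = 2 + 3 = 5)
((3 + J(m(-3, -2))*(-2))*K)*g = ((3 + (-1)**2*(-2))*5)*3 = ((3 + 1*(-2))*5)*3 = ((3 - 2)*5)*3 = (1*5)*3 = 5*3 = 15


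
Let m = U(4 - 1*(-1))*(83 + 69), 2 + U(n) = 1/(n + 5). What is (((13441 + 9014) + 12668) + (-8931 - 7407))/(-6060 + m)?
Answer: -93925/31744 ≈ -2.9588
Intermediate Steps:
U(n) = -2 + 1/(5 + n) (U(n) = -2 + 1/(n + 5) = -2 + 1/(5 + n))
m = -1444/5 (m = ((-9 - 2*(4 - 1*(-1)))/(5 + (4 - 1*(-1))))*(83 + 69) = ((-9 - 2*(4 + 1))/(5 + (4 + 1)))*152 = ((-9 - 2*5)/(5 + 5))*152 = ((-9 - 10)/10)*152 = ((1/10)*(-19))*152 = -19/10*152 = -1444/5 ≈ -288.80)
(((13441 + 9014) + 12668) + (-8931 - 7407))/(-6060 + m) = (((13441 + 9014) + 12668) + (-8931 - 7407))/(-6060 - 1444/5) = ((22455 + 12668) - 16338)/(-31744/5) = (35123 - 16338)*(-5/31744) = 18785*(-5/31744) = -93925/31744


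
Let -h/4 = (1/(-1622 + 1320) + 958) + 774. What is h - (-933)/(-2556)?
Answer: -891346313/128652 ≈ -6928.4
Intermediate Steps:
h = -1046126/151 (h = -4*((1/(-1622 + 1320) + 958) + 774) = -4*((1/(-302) + 958) + 774) = -4*((-1/302 + 958) + 774) = -4*(289315/302 + 774) = -4*523063/302 = -1046126/151 ≈ -6928.0)
h - (-933)/(-2556) = -1046126/151 - (-933)/(-2556) = -1046126/151 - (-933)*(-1)/2556 = -1046126/151 - 1*311/852 = -1046126/151 - 311/852 = -891346313/128652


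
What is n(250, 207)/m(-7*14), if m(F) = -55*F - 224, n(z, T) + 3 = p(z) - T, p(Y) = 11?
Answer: -199/5166 ≈ -0.038521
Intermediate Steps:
n(z, T) = 8 - T (n(z, T) = -3 + (11 - T) = 8 - T)
m(F) = -224 - 55*F
n(250, 207)/m(-7*14) = (8 - 1*207)/(-224 - (-385)*14) = (8 - 207)/(-224 - 55*(-98)) = -199/(-224 + 5390) = -199/5166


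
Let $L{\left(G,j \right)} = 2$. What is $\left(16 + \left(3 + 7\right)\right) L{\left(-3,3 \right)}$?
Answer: $52$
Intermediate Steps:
$\left(16 + \left(3 + 7\right)\right) L{\left(-3,3 \right)} = \left(16 + \left(3 + 7\right)\right) 2 = \left(16 + 10\right) 2 = 26 \cdot 2 = 52$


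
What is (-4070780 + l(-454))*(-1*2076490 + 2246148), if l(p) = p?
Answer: -690717417972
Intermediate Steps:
(-4070780 + l(-454))*(-1*2076490 + 2246148) = (-4070780 - 454)*(-1*2076490 + 2246148) = -4071234*(-2076490 + 2246148) = -4071234*169658 = -690717417972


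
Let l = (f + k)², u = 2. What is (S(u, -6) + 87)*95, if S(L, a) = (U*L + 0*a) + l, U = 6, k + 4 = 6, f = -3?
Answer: 9500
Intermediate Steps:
k = 2 (k = -4 + 6 = 2)
l = 1 (l = (-3 + 2)² = (-1)² = 1)
S(L, a) = 1 + 6*L (S(L, a) = (6*L + 0*a) + 1 = (6*L + 0) + 1 = 6*L + 1 = 1 + 6*L)
(S(u, -6) + 87)*95 = ((1 + 6*2) + 87)*95 = ((1 + 12) + 87)*95 = (13 + 87)*95 = 100*95 = 9500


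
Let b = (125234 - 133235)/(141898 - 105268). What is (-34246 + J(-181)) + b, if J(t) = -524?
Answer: -141514789/4070 ≈ -34770.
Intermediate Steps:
b = -889/4070 (b = -8001/36630 = -8001*1/36630 = -889/4070 ≈ -0.21843)
(-34246 + J(-181)) + b = (-34246 - 524) - 889/4070 = -34770 - 889/4070 = -141514789/4070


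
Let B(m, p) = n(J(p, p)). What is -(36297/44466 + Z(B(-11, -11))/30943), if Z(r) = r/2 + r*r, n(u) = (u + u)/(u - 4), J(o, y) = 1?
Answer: -3369429035/4127734314 ≈ -0.81629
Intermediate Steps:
n(u) = 2*u/(-4 + u) (n(u) = (2*u)/(-4 + u) = 2*u/(-4 + u))
B(m, p) = -2/3 (B(m, p) = 2*1/(-4 + 1) = 2*1/(-3) = 2*1*(-1/3) = -2/3)
Z(r) = r**2 + r/2 (Z(r) = r*(1/2) + r**2 = r/2 + r**2 = r**2 + r/2)
-(36297/44466 + Z(B(-11, -11))/30943) = -(36297/44466 - 2*(1/2 - 2/3)/3/30943) = -(36297*(1/44466) - 2/3*(-1/6)*(1/30943)) = -(12099/14822 + (1/9)*(1/30943)) = -(12099/14822 + 1/278487) = -1*3369429035/4127734314 = -3369429035/4127734314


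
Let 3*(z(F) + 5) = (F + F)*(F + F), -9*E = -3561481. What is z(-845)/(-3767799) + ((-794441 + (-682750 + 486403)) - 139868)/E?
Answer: -17884882172539/5750976235851 ≈ -3.1099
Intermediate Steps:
E = 3561481/9 (E = -⅑*(-3561481) = 3561481/9 ≈ 3.9572e+5)
z(F) = -5 + 4*F²/3 (z(F) = -5 + ((F + F)*(F + F))/3 = -5 + ((2*F)*(2*F))/3 = -5 + (4*F²)/3 = -5 + 4*F²/3)
z(-845)/(-3767799) + ((-794441 + (-682750 + 486403)) - 139868)/E = (-5 + (4/3)*(-845)²)/(-3767799) + ((-794441 + (-682750 + 486403)) - 139868)/(3561481/9) = (-5 + (4/3)*714025)*(-1/3767799) + ((-794441 - 196347) - 139868)*(9/3561481) = (-5 + 2856100/3)*(-1/3767799) + (-990788 - 139868)*(9/3561481) = (2856085/3)*(-1/3767799) - 1130656*9/3561481 = -2856085/11303397 - 10175904/3561481 = -17884882172539/5750976235851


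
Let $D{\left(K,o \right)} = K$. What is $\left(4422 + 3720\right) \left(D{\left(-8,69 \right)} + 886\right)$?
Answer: $7148676$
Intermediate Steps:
$\left(4422 + 3720\right) \left(D{\left(-8,69 \right)} + 886\right) = \left(4422 + 3720\right) \left(-8 + 886\right) = 8142 \cdot 878 = 7148676$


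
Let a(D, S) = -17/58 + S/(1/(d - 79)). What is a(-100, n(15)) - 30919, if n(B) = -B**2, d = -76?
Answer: 229431/58 ≈ 3955.7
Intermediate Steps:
a(D, S) = -17/58 - 155*S (a(D, S) = -17/58 + S/(1/(-76 - 79)) = -17*1/58 + S/(1/(-155)) = -17/58 + S/(-1/155) = -17/58 + S*(-155) = -17/58 - 155*S)
a(-100, n(15)) - 30919 = (-17/58 - (-155)*15**2) - 30919 = (-17/58 - (-155)*225) - 30919 = (-17/58 - 155*(-225)) - 30919 = (-17/58 + 34875) - 30919 = 2022733/58 - 30919 = 229431/58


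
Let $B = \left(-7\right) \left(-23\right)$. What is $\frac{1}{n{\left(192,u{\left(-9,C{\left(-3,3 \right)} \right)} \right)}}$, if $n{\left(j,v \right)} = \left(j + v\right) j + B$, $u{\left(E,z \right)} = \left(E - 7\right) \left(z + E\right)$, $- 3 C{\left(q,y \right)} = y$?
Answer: $\frac{1}{67745} \approx 1.4761 \cdot 10^{-5}$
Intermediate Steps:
$C{\left(q,y \right)} = - \frac{y}{3}$
$u{\left(E,z \right)} = \left(-7 + E\right) \left(E + z\right)$
$B = 161$
$n{\left(j,v \right)} = 161 + j \left(j + v\right)$ ($n{\left(j,v \right)} = \left(j + v\right) j + 161 = j \left(j + v\right) + 161 = 161 + j \left(j + v\right)$)
$\frac{1}{n{\left(192,u{\left(-9,C{\left(-3,3 \right)} \right)} \right)}} = \frac{1}{161 + 192^{2} + 192 \left(\left(-9\right)^{2} - -63 - 7 \left(\left(- \frac{1}{3}\right) 3\right) - 9 \left(\left(- \frac{1}{3}\right) 3\right)\right)} = \frac{1}{161 + 36864 + 192 \left(81 + 63 - -7 - -9\right)} = \frac{1}{161 + 36864 + 192 \left(81 + 63 + 7 + 9\right)} = \frac{1}{161 + 36864 + 192 \cdot 160} = \frac{1}{161 + 36864 + 30720} = \frac{1}{67745}$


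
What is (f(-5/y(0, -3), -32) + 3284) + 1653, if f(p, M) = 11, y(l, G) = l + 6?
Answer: 4948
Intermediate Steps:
y(l, G) = 6 + l
(f(-5/y(0, -3), -32) + 3284) + 1653 = (11 + 3284) + 1653 = 3295 + 1653 = 4948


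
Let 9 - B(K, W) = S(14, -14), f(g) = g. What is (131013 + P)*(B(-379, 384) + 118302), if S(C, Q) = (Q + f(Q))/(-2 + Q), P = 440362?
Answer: 270395790875/4 ≈ 6.7599e+10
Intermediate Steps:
S(C, Q) = 2*Q/(-2 + Q) (S(C, Q) = (Q + Q)/(-2 + Q) = (2*Q)/(-2 + Q) = 2*Q/(-2 + Q))
B(K, W) = 29/4 (B(K, W) = 9 - 2*(-14)/(-2 - 14) = 9 - 2*(-14)/(-16) = 9 - 2*(-14)*(-1)/16 = 9 - 1*7/4 = 9 - 7/4 = 29/4)
(131013 + P)*(B(-379, 384) + 118302) = (131013 + 440362)*(29/4 + 118302) = 571375*(473237/4) = 270395790875/4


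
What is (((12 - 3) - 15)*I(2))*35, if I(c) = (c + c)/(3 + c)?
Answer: -168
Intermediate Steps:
I(c) = 2*c/(3 + c) (I(c) = (2*c)/(3 + c) = 2*c/(3 + c))
(((12 - 3) - 15)*I(2))*35 = (((12 - 3) - 15)*(2*2/(3 + 2)))*35 = ((9 - 15)*(2*2/5))*35 = -12*2/5*35 = -6*⅘*35 = -24/5*35 = -168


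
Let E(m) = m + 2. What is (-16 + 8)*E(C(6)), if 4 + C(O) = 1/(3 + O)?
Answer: 136/9 ≈ 15.111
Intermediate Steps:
C(O) = -4 + 1/(3 + O)
E(m) = 2 + m
(-16 + 8)*E(C(6)) = (-16 + 8)*(2 + (-11 - 4*6)/(3 + 6)) = -8*(2 + (-11 - 24)/9) = -8*(2 + (⅑)*(-35)) = -8*(2 - 35/9) = -8*(-17/9) = 136/9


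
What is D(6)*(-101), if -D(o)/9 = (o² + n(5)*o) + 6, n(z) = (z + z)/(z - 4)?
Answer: 92718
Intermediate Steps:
n(z) = 2*z/(-4 + z) (n(z) = (2*z)/(-4 + z) = 2*z/(-4 + z))
D(o) = -54 - 90*o - 9*o² (D(o) = -9*((o² + (2*5/(-4 + 5))*o) + 6) = -9*((o² + (2*5/1)*o) + 6) = -9*((o² + (2*5*1)*o) + 6) = -9*((o² + 10*o) + 6) = -9*(6 + o² + 10*o) = -54 - 90*o - 9*o²)
D(6)*(-101) = (-54 - 90*6 - 9*6²)*(-101) = (-54 - 540 - 9*36)*(-101) = (-54 - 540 - 324)*(-101) = -918*(-101) = 92718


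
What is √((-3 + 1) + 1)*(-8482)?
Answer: -8482*I ≈ -8482.0*I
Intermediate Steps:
√((-3 + 1) + 1)*(-8482) = √(-2 + 1)*(-8482) = √(-1)*(-8482) = I*(-8482) = -8482*I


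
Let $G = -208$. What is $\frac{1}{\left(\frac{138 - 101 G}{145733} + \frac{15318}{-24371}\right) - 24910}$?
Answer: $- \frac{32584027}{811683864762} \approx -4.0144 \cdot 10^{-5}$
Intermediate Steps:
$\frac{1}{\left(\frac{138 - 101 G}{145733} + \frac{15318}{-24371}\right) - 24910} = \frac{1}{\left(\frac{138 - -21008}{145733} + \frac{15318}{-24371}\right) - 24910} = \frac{1}{\left(\left(138 + 21008\right) \frac{1}{145733} + 15318 \left(- \frac{1}{24371}\right)\right) - 24910} = \frac{1}{\left(21146 \cdot \frac{1}{145733} - \frac{15318}{24371}\right) - 24910} = \frac{1}{\left(\frac{194}{1337} - \frac{15318}{24371}\right) - 24910} = \frac{1}{- \frac{15752192}{32584027} - 24910} = \frac{1}{- \frac{811683864762}{32584027}} = - \frac{32584027}{811683864762}$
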